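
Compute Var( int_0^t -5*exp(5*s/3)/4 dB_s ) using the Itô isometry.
Var = 15*exp(10*t/3)/32 - 15/32

The Itô integral of a deterministic integrand f(s) has mean 0 because each increment f(s) * (B_{s+ds} - B_s) has mean 0. By the Itô isometry:
  Var( int_0^t f(s) dB_s ) = E[ (int_0^t f(s) dB_s)^2 ] = int_0^t f(s)^2 ds.
Here f(s) = -5*exp(5*s/3)/4, so f(s)^2 = 25*exp(10*s/3)/16. Integrate:
  int_0^t (25*exp(10*s/3)/16) ds = 15*exp(10*t/3)/32 - 15/32.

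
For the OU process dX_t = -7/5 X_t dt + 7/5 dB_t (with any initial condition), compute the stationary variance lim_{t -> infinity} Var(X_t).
lim Var(X_t) = 7/10

The OU SDE dX = -theta X dt + sigma dB admits the integrating factor exp(theta t): d(exp(theta t) X_t) = sigma exp(theta t) dB_t. Integrating from 0 to t gives X_t = x_0 * exp(-theta t) + sigma * int_0^t exp(-theta (t-s)) dB_s for any initial x_0. The Itô integral has variance (by the Itô isometry) sigma^2 * int_0^t exp(-2 theta (t - s)) ds = sigma^2 * (1 - exp(-2 theta t)) / (2 theta), independent of x_0.
With theta = 7/5, sigma = 7/5:
  Var(X_t) = (7/5)^2 * (1 - exp(-2*7/5 t)) / (2 * 7/5) = 7/10 - 7*exp(-14*t/5)/10.
As t -> infinity, exp(-2*7/5 t) -> 0, so the stationary variance is sigma^2 / (2 theta) = 7/10.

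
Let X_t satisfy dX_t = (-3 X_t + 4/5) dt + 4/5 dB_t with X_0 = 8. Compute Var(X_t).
Var(X_t) = 8/75 - 8*exp(-6*t)/75

The variance V(t) = Var(X_t) satisfies V'(t) = 2 a V(t) + c^2 with V(0) = 0 (drift coefficient is linear in X, diffusion is constant). With a = -3, c = 4/5, the solution is
  V(t) = (c^2 / (2 a)) * (exp(2 a t) - 1)
       = ((4/5)^2 / (2*(-3))) * (exp((-6) t) - 1)
       = 8/75 - 8*exp(-6*t)/75.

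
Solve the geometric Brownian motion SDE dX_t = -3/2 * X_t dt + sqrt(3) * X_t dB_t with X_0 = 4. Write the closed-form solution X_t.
X_t = 4 * exp((-3) * t + (sqrt(3)) * B_t)

For GBM dX = mu X dt + sigma X dB with X_0 = x_0, apply Itô to Y = log X: dY = (mu - sigma^2/2) dt + sigma dB, so Y_t = log(x_0) + (mu - sigma^2/2) t + sigma B_t and hence X_t = x_0 * exp((mu - sigma^2/2) t + sigma B_t).
With mu = -3/2, sigma = sqrt(3), x_0 = 4, this gives:
  X_t = 4 * exp((-3) * t + (sqrt(3)) * B_t).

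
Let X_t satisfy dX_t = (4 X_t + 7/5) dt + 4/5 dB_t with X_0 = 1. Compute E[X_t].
E[X_t] = 27*exp(4*t)/20 - 7/20

Taking expectations and using E[dB_t] = 0, the mean m(t) = E[X_t] satisfies the ODE m'(t) = a m(t) + b with m(0) = x_0. With a = 4, b = 7/5, x_0 = 1, the solution is
  m(t) = x_0 * exp(a t) + (b/a) * (exp(a t) - 1)
       = 1 * exp(4 t) + ((7/5)/4) * (exp(4 t) - 1)
       = 27*exp(4*t)/20 - 7/20.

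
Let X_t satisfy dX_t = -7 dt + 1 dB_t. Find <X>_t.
<X>_t = t

For an Itô process dX_t = a(t) dt + b(t) dB_t, the quadratic variation is <X>_t = int_0^t b(s)^2 ds (the drift term does not contribute). Here b(s) = 1, so
  b(s)^2 = 1.
Integrating from 0 to t:
  <X>_t = int_0^t (1) ds = t.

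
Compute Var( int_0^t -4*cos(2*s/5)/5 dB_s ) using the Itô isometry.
Var = 8*t/25 + 2*sin(4*t/5)/5

The Itô integral of a deterministic integrand f(s) has mean 0 because each increment f(s) * (B_{s+ds} - B_s) has mean 0. By the Itô isometry:
  Var( int_0^t f(s) dB_s ) = E[ (int_0^t f(s) dB_s)^2 ] = int_0^t f(s)^2 ds.
Here f(s) = -4*cos(2*s/5)/5, so f(s)^2 = 16*cos(2*s/5)^2/25. Integrate:
  int_0^t (16*cos(2*s/5)^2/25) ds = 8*t/25 + 2*sin(4*t/5)/5.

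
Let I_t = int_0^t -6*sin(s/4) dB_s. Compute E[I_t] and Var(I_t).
E[I_t] = 0; Var(I_t) = 18*t - 36*sin(t/2)

The Itô integral of a deterministic integrand f(s) has mean 0 because each increment f(s) * (B_{s+ds} - B_s) has mean 0. By the Itô isometry:
  Var( int_0^t f(s) dB_s ) = E[ (int_0^t f(s) dB_s)^2 ] = int_0^t f(s)^2 ds.
Here f(s) = -6*sin(s/4), so f(s)^2 = 36*sin(s/4)^2. Integrate:
  int_0^t (36*sin(s/4)^2) ds = 18*t - 36*sin(t/2).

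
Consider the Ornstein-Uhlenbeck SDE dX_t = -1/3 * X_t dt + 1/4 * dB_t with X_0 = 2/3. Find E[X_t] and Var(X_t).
E[X_t] = 2*exp(-t/3)/3; Var(X_t) = 3/32 - 3*exp(-2*t/3)/32

The OU SDE dX = -theta X dt + sigma dB admits the integrating factor exp(theta t): d(exp(theta t) X_t) = sigma exp(theta t) dB_t. Integrating from 0 to t:
  X_t = x_0 * exp(-theta t) + sigma * int_0^t exp(-theta (t-s)) dB_s.
The Itô integral has mean 0 and (by the Itô isometry) variance sigma^2 * int_0^t exp(-2 theta (t - s)) ds = sigma^2 * (1 - exp(-2 theta t)) / (2 theta).
With theta = 1/3, sigma = 1/4, x_0 = 2/3:
  E[X_t] = 2/3 * exp(-1/3 t) = 2*exp(-t/3)/3
  Var(X_t) = (1/4)^2 * (1 - exp(-2*1/3 t)) / (2 * 1/3) = 3/32 - 3*exp(-2*t/3)/32.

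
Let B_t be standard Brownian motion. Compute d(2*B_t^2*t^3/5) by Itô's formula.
d(2*B_t^2*t^3/5) = (2*t^2*(3*B_t^2 + t)/5) dt + (4*B_t*t^3/5) dB_t

Itô's formula for f(t, x): d f(t, B_t) = (f_t + (1/2) f_xx) dt + f_x dB_t. Compute partials of f(t, x) = 2*t^3*x^2/5:
  f_t(t,x)  = 6*t^2*x^2/5
  f_x(t,x)  = 4*t^3*x/5
  f_xx(t,x) = 4*t^3/5
Assemble drift = f_t + (1/2) f_xx = 2*t^2*(t + 3*x^2)/5 and diffusion = f_x = 4*t^3*x/5. Substituting x = B_t:
  d(2*B_t^2*t^3/5) = (2*t^2*(3*B_t^2 + t)/5) dt + (4*B_t*t^3/5) dB_t.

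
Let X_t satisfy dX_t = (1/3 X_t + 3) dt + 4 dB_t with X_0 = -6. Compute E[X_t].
E[X_t] = 3*exp(t/3) - 9

Taking expectations and using E[dB_t] = 0, the mean m(t) = E[X_t] satisfies the ODE m'(t) = a m(t) + b with m(0) = x_0. With a = 1/3, b = 3, x_0 = -6, the solution is
  m(t) = x_0 * exp(a t) + (b/a) * (exp(a t) - 1)
       = (-6) * exp((1/3) t) + (3/(1/3)) * (exp((1/3) t) - 1)
       = 3*exp(t/3) - 9.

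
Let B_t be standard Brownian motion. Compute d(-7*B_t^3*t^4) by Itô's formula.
d(-7*B_t^3*t^4) = (7*B_t*t^3*(-4*B_t^2 - 3*t)) dt + (-21*B_t^2*t^4) dB_t

Itô's formula for f(t, x): d f(t, B_t) = (f_t + (1/2) f_xx) dt + f_x dB_t. Compute partials of f(t, x) = -7*t^4*x^3:
  f_t(t,x)  = -28*t^3*x^3
  f_x(t,x)  = -21*t^4*x^2
  f_xx(t,x) = -42*t^4*x
Assemble drift = f_t + (1/2) f_xx = 7*t^3*x*(-3*t - 4*x^2) and diffusion = f_x = -21*t^4*x^2. Substituting x = B_t:
  d(-7*B_t^3*t^4) = (7*B_t*t^3*(-4*B_t^2 - 3*t)) dt + (-21*B_t^2*t^4) dB_t.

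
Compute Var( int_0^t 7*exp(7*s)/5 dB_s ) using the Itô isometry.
Var = 7*exp(14*t)/50 - 7/50

The Itô integral of a deterministic integrand f(s) has mean 0 because each increment f(s) * (B_{s+ds} - B_s) has mean 0. By the Itô isometry:
  Var( int_0^t f(s) dB_s ) = E[ (int_0^t f(s) dB_s)^2 ] = int_0^t f(s)^2 ds.
Here f(s) = 7*exp(7*s)/5, so f(s)^2 = 49*exp(14*s)/25. Integrate:
  int_0^t (49*exp(14*s)/25) ds = 7*exp(14*t)/50 - 7/50.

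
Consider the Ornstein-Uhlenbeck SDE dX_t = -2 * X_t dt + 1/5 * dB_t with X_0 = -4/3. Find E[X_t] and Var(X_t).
E[X_t] = -4*exp(-2*t)/3; Var(X_t) = 1/100 - exp(-4*t)/100

The OU SDE dX = -theta X dt + sigma dB admits the integrating factor exp(theta t): d(exp(theta t) X_t) = sigma exp(theta t) dB_t. Integrating from 0 to t:
  X_t = x_0 * exp(-theta t) + sigma * int_0^t exp(-theta (t-s)) dB_s.
The Itô integral has mean 0 and (by the Itô isometry) variance sigma^2 * int_0^t exp(-2 theta (t - s)) ds = sigma^2 * (1 - exp(-2 theta t)) / (2 theta).
With theta = 2, sigma = 1/5, x_0 = -4/3:
  E[X_t] = -4/3 * exp(-2 t) = -4*exp(-2*t)/3
  Var(X_t) = (1/5)^2 * (1 - exp(-2*2 t)) / (2 * 2) = 1/100 - exp(-4*t)/100.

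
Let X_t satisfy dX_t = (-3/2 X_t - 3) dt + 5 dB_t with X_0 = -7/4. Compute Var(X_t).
Var(X_t) = 25/3 - 25*exp(-3*t)/3

The variance V(t) = Var(X_t) satisfies V'(t) = 2 a V(t) + c^2 with V(0) = 0 (drift coefficient is linear in X, diffusion is constant). With a = -3/2, c = 5, the solution is
  V(t) = (c^2 / (2 a)) * (exp(2 a t) - 1)
       = (5^2 / (2*(-3/2))) * (exp((-3) t) - 1)
       = 25/3 - 25*exp(-3*t)/3.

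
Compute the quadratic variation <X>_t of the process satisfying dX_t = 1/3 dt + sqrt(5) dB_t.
<X>_t = 5*t

For an Itô process dX_t = a(t) dt + b(t) dB_t, the quadratic variation is <X>_t = int_0^t b(s)^2 ds (the drift term does not contribute). Here b(s) = sqrt(5), so
  b(s)^2 = 5.
Integrating from 0 to t:
  <X>_t = int_0^t (5) ds = 5*t.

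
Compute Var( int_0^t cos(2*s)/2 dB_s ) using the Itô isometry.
Var = t/8 + sin(4*t)/32

The Itô integral of a deterministic integrand f(s) has mean 0 because each increment f(s) * (B_{s+ds} - B_s) has mean 0. By the Itô isometry:
  Var( int_0^t f(s) dB_s ) = E[ (int_0^t f(s) dB_s)^2 ] = int_0^t f(s)^2 ds.
Here f(s) = cos(2*s)/2, so f(s)^2 = cos(2*s)^2/4. Integrate:
  int_0^t (cos(2*s)^2/4) ds = t/8 + sin(4*t)/32.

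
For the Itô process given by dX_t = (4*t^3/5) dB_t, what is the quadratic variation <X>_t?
<X>_t = 16*t^7/175

For an Itô process dX_t = a(t) dt + b(t) dB_t, the quadratic variation is <X>_t = int_0^t b(s)^2 ds (the drift term does not contribute). Here b(s) = 4*s^3/5, so
  b(s)^2 = 16*s^6/25.
Integrating from 0 to t:
  <X>_t = int_0^t (16*s^6/25) ds = 16*t^7/175.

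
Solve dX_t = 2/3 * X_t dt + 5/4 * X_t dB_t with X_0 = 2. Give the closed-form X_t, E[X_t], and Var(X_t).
X_t = 2 * exp((-11/96) t + (5/4) B_t); E[X_t] = 2*exp(2*t/3); Var(X_t) = 4*(exp(25*t/16) - 1)*exp(4*t/3)

For GBM dX = mu X dt + sigma X dB with X_0 = x_0, apply Itô to Y = log X: dY = (mu - sigma^2/2) dt + sigma dB, so Y_t = log(x_0) + (mu - sigma^2/2) t + sigma B_t and hence X_t = x_0 * exp((mu - sigma^2/2) t + sigma B_t).
With mu = 2/3, sigma = 5/4, x_0 = 2, this gives:
  X_t = 2 * exp((-11/96) * t + (5/4) * B_t).
Since sigma*B_t ~ Normal(0, sigma^2 t), E[exp(sigma*B_t)] = exp(sigma^2 t / 2); so E[X_t] = x_0 * exp((mu - sigma^2/2) t) * exp(sigma^2 t / 2) = x_0 * exp(mu t) = 2*exp(2*t/3).
Var(X_t) = E[X_t^2] - (E[X_t])^2 = x_0^2 * exp(2 mu t) * (exp(sigma^2 t) - 1) = 4*(exp(25*t/16) - 1)*exp(4*t/3).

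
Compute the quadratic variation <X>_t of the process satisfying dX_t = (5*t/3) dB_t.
<X>_t = 25*t^3/27

For an Itô process dX_t = a(t) dt + b(t) dB_t, the quadratic variation is <X>_t = int_0^t b(s)^2 ds (the drift term does not contribute). Here b(s) = 5*s/3, so
  b(s)^2 = 25*s^2/9.
Integrating from 0 to t:
  <X>_t = int_0^t (25*s^2/9) ds = 25*t^3/27.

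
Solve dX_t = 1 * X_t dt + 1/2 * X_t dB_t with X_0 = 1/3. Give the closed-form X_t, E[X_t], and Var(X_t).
X_t = 1/3 * exp((7/8) t + (1/2) B_t); E[X_t] = exp(t)/3; Var(X_t) = (exp(t/4) - 1)*exp(2*t)/9

For GBM dX = mu X dt + sigma X dB with X_0 = x_0, apply Itô to Y = log X: dY = (mu - sigma^2/2) dt + sigma dB, so Y_t = log(x_0) + (mu - sigma^2/2) t + sigma B_t and hence X_t = x_0 * exp((mu - sigma^2/2) t + sigma B_t).
With mu = 1, sigma = 1/2, x_0 = 1/3, this gives:
  X_t = 1/3 * exp((7/8) * t + (1/2) * B_t).
Since sigma*B_t ~ Normal(0, sigma^2 t), E[exp(sigma*B_t)] = exp(sigma^2 t / 2); so E[X_t] = x_0 * exp((mu - sigma^2/2) t) * exp(sigma^2 t / 2) = x_0 * exp(mu t) = exp(t)/3.
Var(X_t) = E[X_t^2] - (E[X_t])^2 = x_0^2 * exp(2 mu t) * (exp(sigma^2 t) - 1) = (exp(t/4) - 1)*exp(2*t)/9.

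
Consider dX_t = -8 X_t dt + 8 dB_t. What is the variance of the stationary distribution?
lim Var(X_t) = 4

The OU SDE dX = -theta X dt + sigma dB admits the integrating factor exp(theta t): d(exp(theta t) X_t) = sigma exp(theta t) dB_t. Integrating from 0 to t gives X_t = x_0 * exp(-theta t) + sigma * int_0^t exp(-theta (t-s)) dB_s for any initial x_0. The Itô integral has variance (by the Itô isometry) sigma^2 * int_0^t exp(-2 theta (t - s)) ds = sigma^2 * (1 - exp(-2 theta t)) / (2 theta), independent of x_0.
With theta = 8, sigma = 8:
  Var(X_t) = (8)^2 * (1 - exp(-2*8 t)) / (2 * 8) = 4 - 4*exp(-16*t).
As t -> infinity, exp(-2*8 t) -> 0, so the stationary variance is sigma^2 / (2 theta) = 4.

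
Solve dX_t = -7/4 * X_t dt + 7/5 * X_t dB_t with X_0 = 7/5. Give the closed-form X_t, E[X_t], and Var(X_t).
X_t = 7/5 * exp((-273/100) t + (7/5) B_t); E[X_t] = 7*exp(-7*t/4)/5; Var(X_t) = (49*exp(49*t/25) - 49)*exp(-7*t/2)/25

For GBM dX = mu X dt + sigma X dB with X_0 = x_0, apply Itô to Y = log X: dY = (mu - sigma^2/2) dt + sigma dB, so Y_t = log(x_0) + (mu - sigma^2/2) t + sigma B_t and hence X_t = x_0 * exp((mu - sigma^2/2) t + sigma B_t).
With mu = -7/4, sigma = 7/5, x_0 = 7/5, this gives:
  X_t = 7/5 * exp((-273/100) * t + (7/5) * B_t).
Since sigma*B_t ~ Normal(0, sigma^2 t), E[exp(sigma*B_t)] = exp(sigma^2 t / 2); so E[X_t] = x_0 * exp((mu - sigma^2/2) t) * exp(sigma^2 t / 2) = x_0 * exp(mu t) = 7*exp(-7*t/4)/5.
Var(X_t) = E[X_t^2] - (E[X_t])^2 = x_0^2 * exp(2 mu t) * (exp(sigma^2 t) - 1) = (49*exp(49*t/25) - 49)*exp(-7*t/2)/25.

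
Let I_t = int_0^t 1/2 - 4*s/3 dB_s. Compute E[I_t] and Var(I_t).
E[I_t] = 0; Var(I_t) = t*(64*t^2 - 72*t + 27)/108

The Itô integral of a deterministic integrand f(s) has mean 0 because each increment f(s) * (B_{s+ds} - B_s) has mean 0. By the Itô isometry:
  Var( int_0^t f(s) dB_s ) = E[ (int_0^t f(s) dB_s)^2 ] = int_0^t f(s)^2 ds.
Here f(s) = 1/2 - 4*s/3, so f(s)^2 = (8*s - 3)^2/36. Integrate:
  int_0^t ((8*s - 3)^2/36) ds = t*(64*t^2 - 72*t + 27)/108.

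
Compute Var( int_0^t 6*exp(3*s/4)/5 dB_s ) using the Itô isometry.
Var = 24*exp(3*t/2)/25 - 24/25

The Itô integral of a deterministic integrand f(s) has mean 0 because each increment f(s) * (B_{s+ds} - B_s) has mean 0. By the Itô isometry:
  Var( int_0^t f(s) dB_s ) = E[ (int_0^t f(s) dB_s)^2 ] = int_0^t f(s)^2 ds.
Here f(s) = 6*exp(3*s/4)/5, so f(s)^2 = 36*exp(3*s/2)/25. Integrate:
  int_0^t (36*exp(3*s/2)/25) ds = 24*exp(3*t/2)/25 - 24/25.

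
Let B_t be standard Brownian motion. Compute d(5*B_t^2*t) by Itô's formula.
d(5*B_t^2*t) = (5*B_t^2 + 5*t) dt + (10*B_t*t) dB_t

Itô's formula for f(t, x): d f(t, B_t) = (f_t + (1/2) f_xx) dt + f_x dB_t. Compute partials of f(t, x) = 5*t*x^2:
  f_t(t,x)  = 5*x^2
  f_x(t,x)  = 10*t*x
  f_xx(t,x) = 10*t
Assemble drift = f_t + (1/2) f_xx = 5*t + 5*x^2 and diffusion = f_x = 10*t*x. Substituting x = B_t:
  d(5*B_t^2*t) = (5*B_t^2 + 5*t) dt + (10*B_t*t) dB_t.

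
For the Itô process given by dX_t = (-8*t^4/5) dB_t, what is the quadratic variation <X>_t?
<X>_t = 64*t^9/225

For an Itô process dX_t = a(t) dt + b(t) dB_t, the quadratic variation is <X>_t = int_0^t b(s)^2 ds (the drift term does not contribute). Here b(s) = -8*s^4/5, so
  b(s)^2 = 64*s^8/25.
Integrating from 0 to t:
  <X>_t = int_0^t (64*s^8/25) ds = 64*t^9/225.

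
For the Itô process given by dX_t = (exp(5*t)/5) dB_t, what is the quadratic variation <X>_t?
<X>_t = exp(10*t)/250 - 1/250

For an Itô process dX_t = a(t) dt + b(t) dB_t, the quadratic variation is <X>_t = int_0^t b(s)^2 ds (the drift term does not contribute). Here b(s) = exp(5*s)/5, so
  b(s)^2 = exp(10*s)/25.
Integrating from 0 to t:
  <X>_t = int_0^t (exp(10*s)/25) ds = exp(10*t)/250 - 1/250.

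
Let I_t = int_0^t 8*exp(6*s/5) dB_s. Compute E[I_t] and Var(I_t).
E[I_t] = 0; Var(I_t) = 80*exp(12*t/5)/3 - 80/3

The Itô integral of a deterministic integrand f(s) has mean 0 because each increment f(s) * (B_{s+ds} - B_s) has mean 0. By the Itô isometry:
  Var( int_0^t f(s) dB_s ) = E[ (int_0^t f(s) dB_s)^2 ] = int_0^t f(s)^2 ds.
Here f(s) = 8*exp(6*s/5), so f(s)^2 = 64*exp(12*s/5). Integrate:
  int_0^t (64*exp(12*s/5)) ds = 80*exp(12*t/5)/3 - 80/3.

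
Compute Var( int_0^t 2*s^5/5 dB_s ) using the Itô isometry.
Var = 4*t^11/275

The Itô integral of a deterministic integrand f(s) has mean 0 because each increment f(s) * (B_{s+ds} - B_s) has mean 0. By the Itô isometry:
  Var( int_0^t f(s) dB_s ) = E[ (int_0^t f(s) dB_s)^2 ] = int_0^t f(s)^2 ds.
Here f(s) = 2*s^5/5, so f(s)^2 = 4*s^10/25. Integrate:
  int_0^t (4*s^10/25) ds = 4*t^11/275.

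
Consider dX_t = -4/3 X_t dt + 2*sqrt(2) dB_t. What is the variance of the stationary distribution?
lim Var(X_t) = 3

The OU SDE dX = -theta X dt + sigma dB admits the integrating factor exp(theta t): d(exp(theta t) X_t) = sigma exp(theta t) dB_t. Integrating from 0 to t gives X_t = x_0 * exp(-theta t) + sigma * int_0^t exp(-theta (t-s)) dB_s for any initial x_0. The Itô integral has variance (by the Itô isometry) sigma^2 * int_0^t exp(-2 theta (t - s)) ds = sigma^2 * (1 - exp(-2 theta t)) / (2 theta), independent of x_0.
With theta = 4/3, sigma = 2*sqrt(2):
  Var(X_t) = (2*sqrt(2))^2 * (1 - exp(-2*4/3 t)) / (2 * 4/3) = 3 - 3*exp(-8*t/3).
As t -> infinity, exp(-2*4/3 t) -> 0, so the stationary variance is sigma^2 / (2 theta) = 3.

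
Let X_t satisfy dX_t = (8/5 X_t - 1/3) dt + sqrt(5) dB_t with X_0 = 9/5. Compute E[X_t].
E[X_t] = 191*exp(8*t/5)/120 + 5/24

Taking expectations and using E[dB_t] = 0, the mean m(t) = E[X_t] satisfies the ODE m'(t) = a m(t) + b with m(0) = x_0. With a = 8/5, b = -1/3, x_0 = 9/5, the solution is
  m(t) = x_0 * exp(a t) + (b/a) * (exp(a t) - 1)
       = (9/5) * exp((8/5) t) + ((-1/3)/(8/5)) * (exp((8/5) t) - 1)
       = 191*exp(8*t/5)/120 + 5/24.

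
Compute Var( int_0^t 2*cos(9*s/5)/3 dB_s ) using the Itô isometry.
Var = 2*t/9 + 5*sin(18*t/5)/81

The Itô integral of a deterministic integrand f(s) has mean 0 because each increment f(s) * (B_{s+ds} - B_s) has mean 0. By the Itô isometry:
  Var( int_0^t f(s) dB_s ) = E[ (int_0^t f(s) dB_s)^2 ] = int_0^t f(s)^2 ds.
Here f(s) = 2*cos(9*s/5)/3, so f(s)^2 = 4*cos(9*s/5)^2/9. Integrate:
  int_0^t (4*cos(9*s/5)^2/9) ds = 2*t/9 + 5*sin(18*t/5)/81.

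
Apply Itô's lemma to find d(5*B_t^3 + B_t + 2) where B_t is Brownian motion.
d(5*B_t^3 + B_t + 2) = (15*B_t) dt + (15*B_t^2 + 1) dB_t

Itô's formula for f(B_t) gives d f(B_t) = f'(B_t) dB_t + (1/2) f''(B_t) dt. Compute derivatives of f(x) = 5*x^3 + x + 2:
  f'(x)  = 15*x^2 + 1
  f''(x) = 30*x
Substitute x = B_t and multiply the f'' term by 1/2:
  drift     = (1/2) * (30*x) evaluated at B_t = 15*B_t
  diffusion = (15*x^2 + 1) evaluated at B_t = 15*B_t^2 + 1
Therefore d(5*B_t^3 + B_t + 2) = (15*B_t) dt + (15*B_t^2 + 1) dB_t.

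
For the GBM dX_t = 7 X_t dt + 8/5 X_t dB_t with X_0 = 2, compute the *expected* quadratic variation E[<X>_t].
E[<X>_t] = 128*exp(414*t/25)/207 - 128/207

<X>_t = int_0^t ((8/5) * X_s)^2 ds. Taking expectation inside the integral: E[<X>_t] = (8/5)^2 * int_0^t E[X_s^2] ds. For GBM, E[X_s^2] = x_0^2 * exp((2 mu + sigma^2) s). Integrating:
  E[<X>_t] = (8/5)^2 * 2^2 * (exp((2*7 + (8/5)^2) t) - 1) / (2*7 + (8/5)^2)
           = (8/5)^2 * 2^2 * (exp((414/25) t) - 1) / (414/25) = 128*exp(414*t/25)/207 - 128/207.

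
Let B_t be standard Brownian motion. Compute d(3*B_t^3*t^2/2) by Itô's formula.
d(3*B_t^3*t^2/2) = (3*B_t*t*(2*B_t^2 + 3*t)/2) dt + (9*B_t^2*t^2/2) dB_t

Itô's formula for f(t, x): d f(t, B_t) = (f_t + (1/2) f_xx) dt + f_x dB_t. Compute partials of f(t, x) = 3*t^2*x^3/2:
  f_t(t,x)  = 3*t*x^3
  f_x(t,x)  = 9*t^2*x^2/2
  f_xx(t,x) = 9*t^2*x
Assemble drift = f_t + (1/2) f_xx = 3*t*x*(3*t + 2*x^2)/2 and diffusion = f_x = 9*t^2*x^2/2. Substituting x = B_t:
  d(3*B_t^3*t^2/2) = (3*B_t*t*(2*B_t^2 + 3*t)/2) dt + (9*B_t^2*t^2/2) dB_t.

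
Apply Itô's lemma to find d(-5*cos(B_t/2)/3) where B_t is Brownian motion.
d(-5*cos(B_t/2)/3) = (5*cos(B_t/2)/24) dt + (5*sin(B_t/2)/6) dB_t

Itô's formula for f(B_t) gives d f(B_t) = f'(B_t) dB_t + (1/2) f''(B_t) dt. Compute derivatives of f(x) = -5*cos(x/2)/3:
  f'(x)  = 5*sin(x/2)/6
  f''(x) = 5*cos(x/2)/12
Substitute x = B_t and multiply the f'' term by 1/2:
  drift     = (1/2) * (5*cos(x/2)/12) evaluated at B_t = 5*cos(B_t/2)/24
  diffusion = (5*sin(x/2)/6) evaluated at B_t = 5*sin(B_t/2)/6
Therefore d(-5*cos(B_t/2)/3) = (5*cos(B_t/2)/24) dt + (5*sin(B_t/2)/6) dB_t.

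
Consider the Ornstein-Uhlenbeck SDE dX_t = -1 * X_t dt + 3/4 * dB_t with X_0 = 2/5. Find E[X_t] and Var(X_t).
E[X_t] = 2*exp(-t)/5; Var(X_t) = 9/32 - 9*exp(-2*t)/32

The OU SDE dX = -theta X dt + sigma dB admits the integrating factor exp(theta t): d(exp(theta t) X_t) = sigma exp(theta t) dB_t. Integrating from 0 to t:
  X_t = x_0 * exp(-theta t) + sigma * int_0^t exp(-theta (t-s)) dB_s.
The Itô integral has mean 0 and (by the Itô isometry) variance sigma^2 * int_0^t exp(-2 theta (t - s)) ds = sigma^2 * (1 - exp(-2 theta t)) / (2 theta).
With theta = 1, sigma = 3/4, x_0 = 2/5:
  E[X_t] = 2/5 * exp(-1 t) = 2*exp(-t)/5
  Var(X_t) = (3/4)^2 * (1 - exp(-2*1 t)) / (2 * 1) = 9/32 - 9*exp(-2*t)/32.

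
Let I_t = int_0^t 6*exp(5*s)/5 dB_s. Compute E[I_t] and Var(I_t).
E[I_t] = 0; Var(I_t) = 18*exp(10*t)/125 - 18/125

The Itô integral of a deterministic integrand f(s) has mean 0 because each increment f(s) * (B_{s+ds} - B_s) has mean 0. By the Itô isometry:
  Var( int_0^t f(s) dB_s ) = E[ (int_0^t f(s) dB_s)^2 ] = int_0^t f(s)^2 ds.
Here f(s) = 6*exp(5*s)/5, so f(s)^2 = 36*exp(10*s)/25. Integrate:
  int_0^t (36*exp(10*s)/25) ds = 18*exp(10*t)/125 - 18/125.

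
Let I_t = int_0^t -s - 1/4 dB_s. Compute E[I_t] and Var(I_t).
E[I_t] = 0; Var(I_t) = t*(16*t^2 + 12*t + 3)/48

The Itô integral of a deterministic integrand f(s) has mean 0 because each increment f(s) * (B_{s+ds} - B_s) has mean 0. By the Itô isometry:
  Var( int_0^t f(s) dB_s ) = E[ (int_0^t f(s) dB_s)^2 ] = int_0^t f(s)^2 ds.
Here f(s) = -s - 1/4, so f(s)^2 = (4*s + 1)^2/16. Integrate:
  int_0^t ((4*s + 1)^2/16) ds = t*(16*t^2 + 12*t + 3)/48.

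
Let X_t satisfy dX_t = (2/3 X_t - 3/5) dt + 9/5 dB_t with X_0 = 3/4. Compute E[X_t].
E[X_t] = 9/10 - 3*exp(2*t/3)/20

Taking expectations and using E[dB_t] = 0, the mean m(t) = E[X_t] satisfies the ODE m'(t) = a m(t) + b with m(0) = x_0. With a = 2/3, b = -3/5, x_0 = 3/4, the solution is
  m(t) = x_0 * exp(a t) + (b/a) * (exp(a t) - 1)
       = (3/4) * exp((2/3) t) + ((-3/5)/(2/3)) * (exp((2/3) t) - 1)
       = 9/10 - 3*exp(2*t/3)/20.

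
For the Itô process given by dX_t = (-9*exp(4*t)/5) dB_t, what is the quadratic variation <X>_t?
<X>_t = 81*exp(8*t)/200 - 81/200

For an Itô process dX_t = a(t) dt + b(t) dB_t, the quadratic variation is <X>_t = int_0^t b(s)^2 ds (the drift term does not contribute). Here b(s) = -9*exp(4*s)/5, so
  b(s)^2 = 81*exp(8*s)/25.
Integrating from 0 to t:
  <X>_t = int_0^t (81*exp(8*s)/25) ds = 81*exp(8*t)/200 - 81/200.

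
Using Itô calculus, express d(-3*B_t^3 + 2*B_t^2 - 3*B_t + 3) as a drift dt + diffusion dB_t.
d(-3*B_t^3 + 2*B_t^2 - 3*B_t + 3) = (2 - 9*B_t) dt + (-9*B_t^2 + 4*B_t - 3) dB_t

Itô's formula for f(B_t) gives d f(B_t) = f'(B_t) dB_t + (1/2) f''(B_t) dt. Compute derivatives of f(x) = -3*x^3 + 2*x^2 - 3*x + 3:
  f'(x)  = -9*x^2 + 4*x - 3
  f''(x) = 4 - 18*x
Substitute x = B_t and multiply the f'' term by 1/2:
  drift     = (1/2) * (4 - 18*x) evaluated at B_t = 2 - 9*B_t
  diffusion = (-9*x^2 + 4*x - 3) evaluated at B_t = -9*B_t^2 + 4*B_t - 3
Therefore d(-3*B_t^3 + 2*B_t^2 - 3*B_t + 3) = (2 - 9*B_t) dt + (-9*B_t^2 + 4*B_t - 3) dB_t.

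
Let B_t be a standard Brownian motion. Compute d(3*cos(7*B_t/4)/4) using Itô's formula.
d(3*cos(7*B_t/4)/4) = (-147*cos(7*B_t/4)/128) dt + (-21*sin(7*B_t/4)/16) dB_t

Itô's formula for f(B_t) gives d f(B_t) = f'(B_t) dB_t + (1/2) f''(B_t) dt. Compute derivatives of f(x) = 3*cos(7*x/4)/4:
  f'(x)  = -21*sin(7*x/4)/16
  f''(x) = -147*cos(7*x/4)/64
Substitute x = B_t and multiply the f'' term by 1/2:
  drift     = (1/2) * (-147*cos(7*x/4)/64) evaluated at B_t = -147*cos(7*B_t/4)/128
  diffusion = (-21*sin(7*x/4)/16) evaluated at B_t = -21*sin(7*B_t/4)/16
Therefore d(3*cos(7*B_t/4)/4) = (-147*cos(7*B_t/4)/128) dt + (-21*sin(7*B_t/4)/16) dB_t.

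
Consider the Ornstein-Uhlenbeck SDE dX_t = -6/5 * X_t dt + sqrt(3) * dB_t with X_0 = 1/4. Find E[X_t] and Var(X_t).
E[X_t] = exp(-6*t/5)/4; Var(X_t) = 5/4 - 5*exp(-12*t/5)/4

The OU SDE dX = -theta X dt + sigma dB admits the integrating factor exp(theta t): d(exp(theta t) X_t) = sigma exp(theta t) dB_t. Integrating from 0 to t:
  X_t = x_0 * exp(-theta t) + sigma * int_0^t exp(-theta (t-s)) dB_s.
The Itô integral has mean 0 and (by the Itô isometry) variance sigma^2 * int_0^t exp(-2 theta (t - s)) ds = sigma^2 * (1 - exp(-2 theta t)) / (2 theta).
With theta = 6/5, sigma = sqrt(3), x_0 = 1/4:
  E[X_t] = 1/4 * exp(-6/5 t) = exp(-6*t/5)/4
  Var(X_t) = (sqrt(3))^2 * (1 - exp(-2*6/5 t)) / (2 * 6/5) = 5/4 - 5*exp(-12*t/5)/4.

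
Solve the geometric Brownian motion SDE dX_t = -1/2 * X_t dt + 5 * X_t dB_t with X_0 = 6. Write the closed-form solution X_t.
X_t = 6 * exp((-13) * t + (5) * B_t)

For GBM dX = mu X dt + sigma X dB with X_0 = x_0, apply Itô to Y = log X: dY = (mu - sigma^2/2) dt + sigma dB, so Y_t = log(x_0) + (mu - sigma^2/2) t + sigma B_t and hence X_t = x_0 * exp((mu - sigma^2/2) t + sigma B_t).
With mu = -1/2, sigma = 5, x_0 = 6, this gives:
  X_t = 6 * exp((-13) * t + (5) * B_t).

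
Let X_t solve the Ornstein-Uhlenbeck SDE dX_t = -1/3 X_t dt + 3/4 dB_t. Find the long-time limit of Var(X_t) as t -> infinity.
lim Var(X_t) = 27/32

The OU SDE dX = -theta X dt + sigma dB admits the integrating factor exp(theta t): d(exp(theta t) X_t) = sigma exp(theta t) dB_t. Integrating from 0 to t gives X_t = x_0 * exp(-theta t) + sigma * int_0^t exp(-theta (t-s)) dB_s for any initial x_0. The Itô integral has variance (by the Itô isometry) sigma^2 * int_0^t exp(-2 theta (t - s)) ds = sigma^2 * (1 - exp(-2 theta t)) / (2 theta), independent of x_0.
With theta = 1/3, sigma = 3/4:
  Var(X_t) = (3/4)^2 * (1 - exp(-2*1/3 t)) / (2 * 1/3) = 27/32 - 27*exp(-2*t/3)/32.
As t -> infinity, exp(-2*1/3 t) -> 0, so the stationary variance is sigma^2 / (2 theta) = 27/32.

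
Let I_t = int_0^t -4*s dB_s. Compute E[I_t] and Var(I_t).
E[I_t] = 0; Var(I_t) = 16*t^3/3

The Itô integral of a deterministic integrand f(s) has mean 0 because each increment f(s) * (B_{s+ds} - B_s) has mean 0. By the Itô isometry:
  Var( int_0^t f(s) dB_s ) = E[ (int_0^t f(s) dB_s)^2 ] = int_0^t f(s)^2 ds.
Here f(s) = -4*s, so f(s)^2 = 16*s^2. Integrate:
  int_0^t (16*s^2) ds = 16*t^3/3.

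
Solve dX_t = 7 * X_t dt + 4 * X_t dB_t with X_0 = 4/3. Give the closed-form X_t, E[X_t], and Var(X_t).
X_t = 4/3 * exp((-1) t + (4) B_t); E[X_t] = 4*exp(7*t)/3; Var(X_t) = 16*(exp(16*t) - 1)*exp(14*t)/9

For GBM dX = mu X dt + sigma X dB with X_0 = x_0, apply Itô to Y = log X: dY = (mu - sigma^2/2) dt + sigma dB, so Y_t = log(x_0) + (mu - sigma^2/2) t + sigma B_t and hence X_t = x_0 * exp((mu - sigma^2/2) t + sigma B_t).
With mu = 7, sigma = 4, x_0 = 4/3, this gives:
  X_t = 4/3 * exp((-1) * t + (4) * B_t).
Since sigma*B_t ~ Normal(0, sigma^2 t), E[exp(sigma*B_t)] = exp(sigma^2 t / 2); so E[X_t] = x_0 * exp((mu - sigma^2/2) t) * exp(sigma^2 t / 2) = x_0 * exp(mu t) = 4*exp(7*t)/3.
Var(X_t) = E[X_t^2] - (E[X_t])^2 = x_0^2 * exp(2 mu t) * (exp(sigma^2 t) - 1) = 16*(exp(16*t) - 1)*exp(14*t)/9.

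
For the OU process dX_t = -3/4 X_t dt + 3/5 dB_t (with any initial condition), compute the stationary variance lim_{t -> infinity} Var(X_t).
lim Var(X_t) = 6/25

The OU SDE dX = -theta X dt + sigma dB admits the integrating factor exp(theta t): d(exp(theta t) X_t) = sigma exp(theta t) dB_t. Integrating from 0 to t gives X_t = x_0 * exp(-theta t) + sigma * int_0^t exp(-theta (t-s)) dB_s for any initial x_0. The Itô integral has variance (by the Itô isometry) sigma^2 * int_0^t exp(-2 theta (t - s)) ds = sigma^2 * (1 - exp(-2 theta t)) / (2 theta), independent of x_0.
With theta = 3/4, sigma = 3/5:
  Var(X_t) = (3/5)^2 * (1 - exp(-2*3/4 t)) / (2 * 3/4) = 6/25 - 6*exp(-3*t/2)/25.
As t -> infinity, exp(-2*3/4 t) -> 0, so the stationary variance is sigma^2 / (2 theta) = 6/25.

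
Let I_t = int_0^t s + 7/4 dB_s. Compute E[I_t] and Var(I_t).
E[I_t] = 0; Var(I_t) = t*(16*t^2 + 84*t + 147)/48

The Itô integral of a deterministic integrand f(s) has mean 0 because each increment f(s) * (B_{s+ds} - B_s) has mean 0. By the Itô isometry:
  Var( int_0^t f(s) dB_s ) = E[ (int_0^t f(s) dB_s)^2 ] = int_0^t f(s)^2 ds.
Here f(s) = s + 7/4, so f(s)^2 = (4*s + 7)^2/16. Integrate:
  int_0^t ((4*s + 7)^2/16) ds = t*(16*t^2 + 84*t + 147)/48.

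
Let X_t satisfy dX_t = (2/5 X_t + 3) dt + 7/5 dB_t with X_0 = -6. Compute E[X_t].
E[X_t] = 3*exp(2*t/5)/2 - 15/2

Taking expectations and using E[dB_t] = 0, the mean m(t) = E[X_t] satisfies the ODE m'(t) = a m(t) + b with m(0) = x_0. With a = 2/5, b = 3, x_0 = -6, the solution is
  m(t) = x_0 * exp(a t) + (b/a) * (exp(a t) - 1)
       = (-6) * exp((2/5) t) + (3/(2/5)) * (exp((2/5) t) - 1)
       = 3*exp(2*t/5)/2 - 15/2.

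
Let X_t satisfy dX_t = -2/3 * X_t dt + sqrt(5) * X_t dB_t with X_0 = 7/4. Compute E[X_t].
E[X_t] = 7*exp(-2*t/3)/4

For GBM dX = mu X dt + sigma X dB with X_0 = x_0, apply Itô to Y = log X: dY = (mu - sigma^2/2) dt + sigma dB, so Y_t = log(x_0) + (mu - sigma^2/2) t + sigma B_t and hence X_t = x_0 * exp((mu - sigma^2/2) t + sigma B_t).
With mu = -2/3, sigma = sqrt(5), x_0 = 7/4, this gives:
  X_t = 7/4 * exp((-19/6) * t + (sqrt(5)) * B_t).
Since sigma*B_t ~ Normal(0, sigma^2 t), E[exp(sigma*B_t)] = exp(sigma^2 t / 2); so E[X_t] = x_0 * exp((mu - sigma^2/2) t) * exp(sigma^2 t / 2) = x_0 * exp(mu t) = 7*exp(-2*t/3)/4.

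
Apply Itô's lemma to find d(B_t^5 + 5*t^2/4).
d(B_t^5 + 5*t^2/4) = (10*B_t^3 + 5*t/2) dt + (5*B_t^4) dB_t

Itô's formula for f(t, x): d f(t, B_t) = (f_t + (1/2) f_xx) dt + f_x dB_t. Compute partials of f(t, x) = 5*t^2/4 + x^5:
  f_t(t,x)  = 5*t/2
  f_x(t,x)  = 5*x^4
  f_xx(t,x) = 20*x^3
Assemble drift = f_t + (1/2) f_xx = 5*t/2 + 10*x^3 and diffusion = f_x = 5*x^4. Substituting x = B_t:
  d(B_t^5 + 5*t^2/4) = (10*B_t^3 + 5*t/2) dt + (5*B_t^4) dB_t.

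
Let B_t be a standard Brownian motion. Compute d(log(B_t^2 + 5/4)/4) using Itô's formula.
d(log(B_t^2 + 5/4)/4) = ((5 - 4*B_t^2)/(4*B_t^2 + 5)^2) dt + (2*B_t/(4*B_t^2 + 5)) dB_t

Itô's formula for f(B_t) gives d f(B_t) = f'(B_t) dB_t + (1/2) f''(B_t) dt. Compute derivatives of f(x) = log(x^2 + 5/4)/4:
  f'(x)  = 2*x/(4*x^2 + 5)
  f''(x) = 2*(5 - 4*x^2)/(4*x^2 + 5)^2
Substitute x = B_t and multiply the f'' term by 1/2:
  drift     = (1/2) * (2*(5 - 4*x^2)/(4*x^2 + 5)^2) evaluated at B_t = (5 - 4*B_t^2)/(4*B_t^2 + 5)^2
  diffusion = (2*x/(4*x^2 + 5)) evaluated at B_t = 2*B_t/(4*B_t^2 + 5)
Therefore d(log(B_t^2 + 5/4)/4) = ((5 - 4*B_t^2)/(4*B_t^2 + 5)^2) dt + (2*B_t/(4*B_t^2 + 5)) dB_t.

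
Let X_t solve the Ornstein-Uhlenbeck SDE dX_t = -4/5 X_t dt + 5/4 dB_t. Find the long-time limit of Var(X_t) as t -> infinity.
lim Var(X_t) = 125/128

The OU SDE dX = -theta X dt + sigma dB admits the integrating factor exp(theta t): d(exp(theta t) X_t) = sigma exp(theta t) dB_t. Integrating from 0 to t gives X_t = x_0 * exp(-theta t) + sigma * int_0^t exp(-theta (t-s)) dB_s for any initial x_0. The Itô integral has variance (by the Itô isometry) sigma^2 * int_0^t exp(-2 theta (t - s)) ds = sigma^2 * (1 - exp(-2 theta t)) / (2 theta), independent of x_0.
With theta = 4/5, sigma = 5/4:
  Var(X_t) = (5/4)^2 * (1 - exp(-2*4/5 t)) / (2 * 4/5) = 125/128 - 125*exp(-8*t/5)/128.
As t -> infinity, exp(-2*4/5 t) -> 0, so the stationary variance is sigma^2 / (2 theta) = 125/128.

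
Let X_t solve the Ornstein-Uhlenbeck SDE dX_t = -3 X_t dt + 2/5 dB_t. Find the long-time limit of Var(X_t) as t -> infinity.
lim Var(X_t) = 2/75

The OU SDE dX = -theta X dt + sigma dB admits the integrating factor exp(theta t): d(exp(theta t) X_t) = sigma exp(theta t) dB_t. Integrating from 0 to t gives X_t = x_0 * exp(-theta t) + sigma * int_0^t exp(-theta (t-s)) dB_s for any initial x_0. The Itô integral has variance (by the Itô isometry) sigma^2 * int_0^t exp(-2 theta (t - s)) ds = sigma^2 * (1 - exp(-2 theta t)) / (2 theta), independent of x_0.
With theta = 3, sigma = 2/5:
  Var(X_t) = (2/5)^2 * (1 - exp(-2*3 t)) / (2 * 3) = 2/75 - 2*exp(-6*t)/75.
As t -> infinity, exp(-2*3 t) -> 0, so the stationary variance is sigma^2 / (2 theta) = 2/75.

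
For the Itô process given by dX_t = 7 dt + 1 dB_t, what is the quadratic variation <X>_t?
<X>_t = t

For an Itô process dX_t = a(t) dt + b(t) dB_t, the quadratic variation is <X>_t = int_0^t b(s)^2 ds (the drift term does not contribute). Here b(s) = 1, so
  b(s)^2 = 1.
Integrating from 0 to t:
  <X>_t = int_0^t (1) ds = t.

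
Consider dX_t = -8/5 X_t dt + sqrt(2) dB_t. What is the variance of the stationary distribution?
lim Var(X_t) = 5/8

The OU SDE dX = -theta X dt + sigma dB admits the integrating factor exp(theta t): d(exp(theta t) X_t) = sigma exp(theta t) dB_t. Integrating from 0 to t gives X_t = x_0 * exp(-theta t) + sigma * int_0^t exp(-theta (t-s)) dB_s for any initial x_0. The Itô integral has variance (by the Itô isometry) sigma^2 * int_0^t exp(-2 theta (t - s)) ds = sigma^2 * (1 - exp(-2 theta t)) / (2 theta), independent of x_0.
With theta = 8/5, sigma = sqrt(2):
  Var(X_t) = (sqrt(2))^2 * (1 - exp(-2*8/5 t)) / (2 * 8/5) = 5/8 - 5*exp(-16*t/5)/8.
As t -> infinity, exp(-2*8/5 t) -> 0, so the stationary variance is sigma^2 / (2 theta) = 5/8.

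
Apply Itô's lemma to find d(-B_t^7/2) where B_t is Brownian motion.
d(-B_t^7/2) = (-21*B_t^5/2) dt + (-7*B_t^6/2) dB_t

Itô's formula for f(B_t) gives d f(B_t) = f'(B_t) dB_t + (1/2) f''(B_t) dt. Compute derivatives of f(x) = -x^7/2:
  f'(x)  = -7*x^6/2
  f''(x) = -21*x^5
Substitute x = B_t and multiply the f'' term by 1/2:
  drift     = (1/2) * (-21*x^5) evaluated at B_t = -21*B_t^5/2
  diffusion = (-7*x^6/2) evaluated at B_t = -7*B_t^6/2
Therefore d(-B_t^7/2) = (-21*B_t^5/2) dt + (-7*B_t^6/2) dB_t.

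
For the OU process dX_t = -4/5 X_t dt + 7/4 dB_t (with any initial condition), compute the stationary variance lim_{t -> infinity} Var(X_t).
lim Var(X_t) = 245/128

The OU SDE dX = -theta X dt + sigma dB admits the integrating factor exp(theta t): d(exp(theta t) X_t) = sigma exp(theta t) dB_t. Integrating from 0 to t gives X_t = x_0 * exp(-theta t) + sigma * int_0^t exp(-theta (t-s)) dB_s for any initial x_0. The Itô integral has variance (by the Itô isometry) sigma^2 * int_0^t exp(-2 theta (t - s)) ds = sigma^2 * (1 - exp(-2 theta t)) / (2 theta), independent of x_0.
With theta = 4/5, sigma = 7/4:
  Var(X_t) = (7/4)^2 * (1 - exp(-2*4/5 t)) / (2 * 4/5) = 245/128 - 245*exp(-8*t/5)/128.
As t -> infinity, exp(-2*4/5 t) -> 0, so the stationary variance is sigma^2 / (2 theta) = 245/128.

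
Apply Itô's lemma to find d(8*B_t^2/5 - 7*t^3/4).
d(8*B_t^2/5 - 7*t^3/4) = (8/5 - 21*t^2/4) dt + (16*B_t/5) dB_t

Itô's formula for f(t, x): d f(t, B_t) = (f_t + (1/2) f_xx) dt + f_x dB_t. Compute partials of f(t, x) = -7*t^3/4 + 8*x^2/5:
  f_t(t,x)  = -21*t^2/4
  f_x(t,x)  = 16*x/5
  f_xx(t,x) = 16/5
Assemble drift = f_t + (1/2) f_xx = 8/5 - 21*t^2/4 and diffusion = f_x = 16*x/5. Substituting x = B_t:
  d(8*B_t^2/5 - 7*t^3/4) = (8/5 - 21*t^2/4) dt + (16*B_t/5) dB_t.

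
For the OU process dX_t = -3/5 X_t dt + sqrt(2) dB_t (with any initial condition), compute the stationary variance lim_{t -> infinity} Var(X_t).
lim Var(X_t) = 5/3

The OU SDE dX = -theta X dt + sigma dB admits the integrating factor exp(theta t): d(exp(theta t) X_t) = sigma exp(theta t) dB_t. Integrating from 0 to t gives X_t = x_0 * exp(-theta t) + sigma * int_0^t exp(-theta (t-s)) dB_s for any initial x_0. The Itô integral has variance (by the Itô isometry) sigma^2 * int_0^t exp(-2 theta (t - s)) ds = sigma^2 * (1 - exp(-2 theta t)) / (2 theta), independent of x_0.
With theta = 3/5, sigma = sqrt(2):
  Var(X_t) = (sqrt(2))^2 * (1 - exp(-2*3/5 t)) / (2 * 3/5) = 5/3 - 5*exp(-6*t/5)/3.
As t -> infinity, exp(-2*3/5 t) -> 0, so the stationary variance is sigma^2 / (2 theta) = 5/3.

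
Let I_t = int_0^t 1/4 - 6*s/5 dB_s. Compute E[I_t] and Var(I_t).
E[I_t] = 0; Var(I_t) = t*(192*t^2 - 120*t + 25)/400

The Itô integral of a deterministic integrand f(s) has mean 0 because each increment f(s) * (B_{s+ds} - B_s) has mean 0. By the Itô isometry:
  Var( int_0^t f(s) dB_s ) = E[ (int_0^t f(s) dB_s)^2 ] = int_0^t f(s)^2 ds.
Here f(s) = 1/4 - 6*s/5, so f(s)^2 = (24*s - 5)^2/400. Integrate:
  int_0^t ((24*s - 5)^2/400) ds = t*(192*t^2 - 120*t + 25)/400.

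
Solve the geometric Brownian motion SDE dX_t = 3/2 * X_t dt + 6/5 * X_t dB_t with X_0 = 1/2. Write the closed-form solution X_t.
X_t = 1/2 * exp((39/50) * t + (6/5) * B_t)

For GBM dX = mu X dt + sigma X dB with X_0 = x_0, apply Itô to Y = log X: dY = (mu - sigma^2/2) dt + sigma dB, so Y_t = log(x_0) + (mu - sigma^2/2) t + sigma B_t and hence X_t = x_0 * exp((mu - sigma^2/2) t + sigma B_t).
With mu = 3/2, sigma = 6/5, x_0 = 1/2, this gives:
  X_t = 1/2 * exp((39/50) * t + (6/5) * B_t).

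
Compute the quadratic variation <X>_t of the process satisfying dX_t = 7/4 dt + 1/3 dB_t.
<X>_t = t/9

For an Itô process dX_t = a(t) dt + b(t) dB_t, the quadratic variation is <X>_t = int_0^t b(s)^2 ds (the drift term does not contribute). Here b(s) = 1/3, so
  b(s)^2 = 1/9.
Integrating from 0 to t:
  <X>_t = int_0^t (1/9) ds = t/9.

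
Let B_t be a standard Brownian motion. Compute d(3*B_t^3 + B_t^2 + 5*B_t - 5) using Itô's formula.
d(3*B_t^3 + B_t^2 + 5*B_t - 5) = (9*B_t + 1) dt + (9*B_t^2 + 2*B_t + 5) dB_t

Itô's formula for f(B_t) gives d f(B_t) = f'(B_t) dB_t + (1/2) f''(B_t) dt. Compute derivatives of f(x) = 3*x^3 + x^2 + 5*x - 5:
  f'(x)  = 9*x^2 + 2*x + 5
  f''(x) = 18*x + 2
Substitute x = B_t and multiply the f'' term by 1/2:
  drift     = (1/2) * (18*x + 2) evaluated at B_t = 9*B_t + 1
  diffusion = (9*x^2 + 2*x + 5) evaluated at B_t = 9*B_t^2 + 2*B_t + 5
Therefore d(3*B_t^3 + B_t^2 + 5*B_t - 5) = (9*B_t + 1) dt + (9*B_t^2 + 2*B_t + 5) dB_t.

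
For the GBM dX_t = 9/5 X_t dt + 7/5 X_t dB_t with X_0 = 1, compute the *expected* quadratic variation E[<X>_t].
E[<X>_t] = 49*exp(139*t/25)/139 - 49/139

<X>_t = int_0^t ((7/5) * X_s)^2 ds. Taking expectation inside the integral: E[<X>_t] = (7/5)^2 * int_0^t E[X_s^2] ds. For GBM, E[X_s^2] = x_0^2 * exp((2 mu + sigma^2) s). Integrating:
  E[<X>_t] = (7/5)^2 * 1^2 * (exp((2*(9/5) + (7/5)^2) t) - 1) / (2*(9/5) + (7/5)^2)
           = (7/5)^2 * 1^2 * (exp((139/25) t) - 1) / (139/25) = 49*exp(139*t/25)/139 - 49/139.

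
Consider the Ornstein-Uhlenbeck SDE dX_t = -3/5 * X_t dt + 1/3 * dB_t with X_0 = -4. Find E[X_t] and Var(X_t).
E[X_t] = -4*exp(-3*t/5); Var(X_t) = 5/54 - 5*exp(-6*t/5)/54

The OU SDE dX = -theta X dt + sigma dB admits the integrating factor exp(theta t): d(exp(theta t) X_t) = sigma exp(theta t) dB_t. Integrating from 0 to t:
  X_t = x_0 * exp(-theta t) + sigma * int_0^t exp(-theta (t-s)) dB_s.
The Itô integral has mean 0 and (by the Itô isometry) variance sigma^2 * int_0^t exp(-2 theta (t - s)) ds = sigma^2 * (1 - exp(-2 theta t)) / (2 theta).
With theta = 3/5, sigma = 1/3, x_0 = -4:
  E[X_t] = -4 * exp(-3/5 t) = -4*exp(-3*t/5)
  Var(X_t) = (1/3)^2 * (1 - exp(-2*3/5 t)) / (2 * 3/5) = 5/54 - 5*exp(-6*t/5)/54.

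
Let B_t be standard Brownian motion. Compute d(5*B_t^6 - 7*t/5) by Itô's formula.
d(5*B_t^6 - 7*t/5) = (75*B_t^4 - 7/5) dt + (30*B_t^5) dB_t

Itô's formula for f(t, x): d f(t, B_t) = (f_t + (1/2) f_xx) dt + f_x dB_t. Compute partials of f(t, x) = -7*t/5 + 5*x^6:
  f_t(t,x)  = -7/5
  f_x(t,x)  = 30*x^5
  f_xx(t,x) = 150*x^4
Assemble drift = f_t + (1/2) f_xx = 75*x^4 - 7/5 and diffusion = f_x = 30*x^5. Substituting x = B_t:
  d(5*B_t^6 - 7*t/5) = (75*B_t^4 - 7/5) dt + (30*B_t^5) dB_t.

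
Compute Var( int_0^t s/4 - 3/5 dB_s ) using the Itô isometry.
Var = t*(25*t^2 - 180*t + 432)/1200

The Itô integral of a deterministic integrand f(s) has mean 0 because each increment f(s) * (B_{s+ds} - B_s) has mean 0. By the Itô isometry:
  Var( int_0^t f(s) dB_s ) = E[ (int_0^t f(s) dB_s)^2 ] = int_0^t f(s)^2 ds.
Here f(s) = s/4 - 3/5, so f(s)^2 = (5*s - 12)^2/400. Integrate:
  int_0^t ((5*s - 12)^2/400) ds = t*(25*t^2 - 180*t + 432)/1200.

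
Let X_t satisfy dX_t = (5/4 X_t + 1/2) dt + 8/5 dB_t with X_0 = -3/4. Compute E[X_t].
E[X_t] = -7*exp(5*t/4)/20 - 2/5

Taking expectations and using E[dB_t] = 0, the mean m(t) = E[X_t] satisfies the ODE m'(t) = a m(t) + b with m(0) = x_0. With a = 5/4, b = 1/2, x_0 = -3/4, the solution is
  m(t) = x_0 * exp(a t) + (b/a) * (exp(a t) - 1)
       = (-3/4) * exp((5/4) t) + ((1/2)/(5/4)) * (exp((5/4) t) - 1)
       = -7*exp(5*t/4)/20 - 2/5.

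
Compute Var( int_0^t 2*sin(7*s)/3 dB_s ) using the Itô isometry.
Var = 2*t/9 - sin(14*t)/63

The Itô integral of a deterministic integrand f(s) has mean 0 because each increment f(s) * (B_{s+ds} - B_s) has mean 0. By the Itô isometry:
  Var( int_0^t f(s) dB_s ) = E[ (int_0^t f(s) dB_s)^2 ] = int_0^t f(s)^2 ds.
Here f(s) = 2*sin(7*s)/3, so f(s)^2 = 4*sin(7*s)^2/9. Integrate:
  int_0^t (4*sin(7*s)^2/9) ds = 2*t/9 - sin(14*t)/63.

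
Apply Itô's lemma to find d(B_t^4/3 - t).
d(B_t^4/3 - t) = (2*B_t^2 - 1) dt + (4*B_t^3/3) dB_t

Itô's formula for f(t, x): d f(t, B_t) = (f_t + (1/2) f_xx) dt + f_x dB_t. Compute partials of f(t, x) = -t + x^4/3:
  f_t(t,x)  = -1
  f_x(t,x)  = 4*x^3/3
  f_xx(t,x) = 4*x^2
Assemble drift = f_t + (1/2) f_xx = 2*x^2 - 1 and diffusion = f_x = 4*x^3/3. Substituting x = B_t:
  d(B_t^4/3 - t) = (2*B_t^2 - 1) dt + (4*B_t^3/3) dB_t.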